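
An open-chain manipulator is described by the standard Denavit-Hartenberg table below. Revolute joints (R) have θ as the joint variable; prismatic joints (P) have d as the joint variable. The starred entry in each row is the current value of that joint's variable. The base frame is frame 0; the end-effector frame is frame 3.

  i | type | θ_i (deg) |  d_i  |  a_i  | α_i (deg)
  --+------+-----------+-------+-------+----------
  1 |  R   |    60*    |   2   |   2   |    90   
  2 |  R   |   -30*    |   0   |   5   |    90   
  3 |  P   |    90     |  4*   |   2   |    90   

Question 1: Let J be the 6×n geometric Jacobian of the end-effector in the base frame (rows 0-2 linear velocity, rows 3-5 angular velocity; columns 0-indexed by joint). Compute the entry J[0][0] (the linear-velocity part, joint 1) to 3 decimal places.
axis z_0 = ẑ; lever o_n−o_0 = (3.8971,2.7500,-3.9641)
cross product → J_v[:, 0] = (-2.7500,3.8971,0.0000)
J_ω[:, 0] = z_0
entry J[0][0] = -2.7500

-2.750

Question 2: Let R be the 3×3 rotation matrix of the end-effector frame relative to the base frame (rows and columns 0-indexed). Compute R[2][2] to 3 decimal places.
-0.500

End-effector z-axis (col 2 of R) = (0.4330,0.7500,-0.5000)
R[2][2] = -0.5000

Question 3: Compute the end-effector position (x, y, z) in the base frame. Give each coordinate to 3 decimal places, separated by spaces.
after link 1: o_1 = (1.0000, 1.7321, 2.0000)
after link 2: o_2 = (3.1651, 5.4821, -0.5000)
after link 3: o_3 = (3.8971, 2.7500, -3.9641)

3.897 2.750 -3.964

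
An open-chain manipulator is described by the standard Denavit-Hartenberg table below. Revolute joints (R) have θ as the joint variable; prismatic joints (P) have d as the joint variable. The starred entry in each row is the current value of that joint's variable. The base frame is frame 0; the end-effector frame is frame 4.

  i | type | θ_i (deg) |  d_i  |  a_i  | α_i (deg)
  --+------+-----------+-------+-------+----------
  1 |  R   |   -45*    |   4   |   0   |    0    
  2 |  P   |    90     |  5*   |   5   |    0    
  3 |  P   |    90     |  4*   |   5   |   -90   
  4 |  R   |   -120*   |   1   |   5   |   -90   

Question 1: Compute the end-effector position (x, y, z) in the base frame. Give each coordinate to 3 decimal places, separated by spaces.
after link 1: o_1 = (0.0000, 0.0000, 4.0000)
after link 2: o_2 = (3.5355, 3.5355, 9.0000)
after link 3: o_3 = (-0.0000, 7.0711, 13.0000)
after link 4: o_4 = (1.0607, 4.5962, 17.3301)

1.061 4.596 17.330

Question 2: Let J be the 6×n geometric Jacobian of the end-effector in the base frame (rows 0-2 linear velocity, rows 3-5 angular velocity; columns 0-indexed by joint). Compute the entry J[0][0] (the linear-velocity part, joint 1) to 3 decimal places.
-4.596

axis z_0 = ẑ; lever o_n−o_0 = (1.0607,4.5962,17.3301)
cross product → J_v[:, 0] = (-4.5962,1.0607,0.0000)
J_ω[:, 0] = z_0
entry J[0][0] = -4.5962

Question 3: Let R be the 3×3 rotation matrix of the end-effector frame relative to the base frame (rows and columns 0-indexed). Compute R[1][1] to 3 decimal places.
0.707

End-effector y-axis (col 1 of R) = (0.7071,0.7071,-0.0000)
R[1][1] = 0.7071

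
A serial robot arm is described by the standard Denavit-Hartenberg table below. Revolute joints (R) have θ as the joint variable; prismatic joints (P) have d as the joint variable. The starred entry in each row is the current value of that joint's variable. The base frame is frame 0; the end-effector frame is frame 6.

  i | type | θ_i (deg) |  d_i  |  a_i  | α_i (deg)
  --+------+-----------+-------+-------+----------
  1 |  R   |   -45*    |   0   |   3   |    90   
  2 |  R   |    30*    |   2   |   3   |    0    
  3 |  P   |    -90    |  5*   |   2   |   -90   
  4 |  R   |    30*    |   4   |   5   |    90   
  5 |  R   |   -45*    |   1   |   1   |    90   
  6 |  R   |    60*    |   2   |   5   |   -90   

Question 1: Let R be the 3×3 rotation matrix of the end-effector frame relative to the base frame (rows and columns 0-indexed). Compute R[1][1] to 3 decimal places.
-0.400

End-effector y-axis (col 1 of R) = (0.8995,-0.3995,-0.1768)
R[1][1] = -0.3995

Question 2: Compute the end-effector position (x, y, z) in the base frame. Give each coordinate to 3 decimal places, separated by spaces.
1.460 -13.602 -7.030

after link 1: o_1 = (2.1213, -2.1213, 0.0000)
after link 2: o_2 = (2.5442, -5.3727, 1.5000)
after link 3: o_3 = (-0.2842, -9.6153, -0.2321)
after link 4: o_4 = (5.4640, -11.8279, -1.9821)
after link 5: o_5 = (5.0619, -12.1506, -3.2989)
after link 6: o_6 = (1.4604, -13.6024, -7.0301)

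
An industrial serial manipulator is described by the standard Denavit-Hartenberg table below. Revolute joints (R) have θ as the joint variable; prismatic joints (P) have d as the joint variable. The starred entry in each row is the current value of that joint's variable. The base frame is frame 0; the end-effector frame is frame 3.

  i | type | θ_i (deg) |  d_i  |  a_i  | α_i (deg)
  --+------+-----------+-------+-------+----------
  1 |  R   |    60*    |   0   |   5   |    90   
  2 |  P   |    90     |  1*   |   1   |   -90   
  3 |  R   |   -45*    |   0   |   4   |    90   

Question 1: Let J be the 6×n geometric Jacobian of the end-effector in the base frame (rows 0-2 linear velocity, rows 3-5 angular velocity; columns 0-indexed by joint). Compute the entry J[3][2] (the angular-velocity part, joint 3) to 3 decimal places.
-0.500

axis z_2 = (-0.5000,-0.8660,0.0000); lever o_n−o_2 = (2.4495,-1.4142,2.8284)
cross product → J_v[:, 2] = (-2.4495,1.4142,2.8284)
J_ω[:, 2] = z_2
entry J[3][2] = -0.5000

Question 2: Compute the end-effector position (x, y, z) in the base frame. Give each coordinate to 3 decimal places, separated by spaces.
after link 1: o_1 = (2.5000, 4.3301, 0.0000)
after link 2: o_2 = (3.3660, 3.8301, 1.0000)
after link 3: o_3 = (5.8155, 2.4159, 3.8284)

5.816 2.416 3.828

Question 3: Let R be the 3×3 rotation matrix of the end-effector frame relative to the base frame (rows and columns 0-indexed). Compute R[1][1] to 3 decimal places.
-0.866

End-effector y-axis (col 1 of R) = (-0.5000,-0.8660,0.0000)
R[1][1] = -0.8660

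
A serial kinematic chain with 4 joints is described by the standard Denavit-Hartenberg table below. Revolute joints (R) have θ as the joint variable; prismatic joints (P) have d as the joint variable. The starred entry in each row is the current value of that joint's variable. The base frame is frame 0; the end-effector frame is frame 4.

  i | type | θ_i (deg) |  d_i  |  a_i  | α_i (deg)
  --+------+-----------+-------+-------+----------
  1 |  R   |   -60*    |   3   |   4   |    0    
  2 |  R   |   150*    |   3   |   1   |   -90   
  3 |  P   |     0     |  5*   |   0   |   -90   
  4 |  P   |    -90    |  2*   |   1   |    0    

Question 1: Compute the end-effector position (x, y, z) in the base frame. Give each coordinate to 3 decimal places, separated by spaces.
after link 1: o_1 = (2.0000, -3.4641, 3.0000)
after link 2: o_2 = (2.0000, -2.4641, 6.0000)
after link 3: o_3 = (-3.0000, -2.4641, 6.0000)
after link 4: o_4 = (-4.0000, -2.4641, 4.0000)

-4.000 -2.464 4.000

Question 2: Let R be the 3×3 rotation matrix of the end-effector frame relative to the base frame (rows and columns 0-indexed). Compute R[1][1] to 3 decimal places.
End-effector y-axis (col 1 of R) = (-0.0000,1.0000,-0.0000)
R[1][1] = 1.0000

1.000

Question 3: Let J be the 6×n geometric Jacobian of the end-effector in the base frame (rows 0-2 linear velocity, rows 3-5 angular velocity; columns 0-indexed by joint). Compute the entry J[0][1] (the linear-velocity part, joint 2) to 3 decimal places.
-1.000

axis z_1 = (0.0000,0.0000,1.0000); lever o_n−o_1 = (-6.0000,1.0000,1.0000)
cross product → J_v[:, 1] = (-1.0000,-6.0000,0.0000)
J_ω[:, 1] = z_1
entry J[0][1] = -1.0000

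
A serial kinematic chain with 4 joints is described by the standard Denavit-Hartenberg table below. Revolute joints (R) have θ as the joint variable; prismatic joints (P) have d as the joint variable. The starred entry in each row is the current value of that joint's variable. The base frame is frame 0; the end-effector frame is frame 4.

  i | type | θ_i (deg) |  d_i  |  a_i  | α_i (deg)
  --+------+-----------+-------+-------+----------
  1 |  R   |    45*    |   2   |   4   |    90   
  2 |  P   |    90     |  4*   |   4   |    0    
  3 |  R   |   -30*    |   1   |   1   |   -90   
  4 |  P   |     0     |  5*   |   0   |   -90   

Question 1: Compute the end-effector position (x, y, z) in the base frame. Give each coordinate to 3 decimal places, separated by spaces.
3.656 -3.415 9.366

after link 1: o_1 = (2.8284, 2.8284, 2.0000)
after link 2: o_2 = (5.6569, -0.0000, 6.0000)
after link 3: o_3 = (6.7175, -0.3536, 6.8660)
after link 4: o_4 = (3.6557, -3.4154, 9.3660)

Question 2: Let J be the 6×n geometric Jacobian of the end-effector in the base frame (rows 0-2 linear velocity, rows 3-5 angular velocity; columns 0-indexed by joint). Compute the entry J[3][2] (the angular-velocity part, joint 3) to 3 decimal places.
0.707

axis z_2 = (0.7071,-0.7071,0.0000); lever o_n−o_2 = (-2.0012,-3.4154,3.3660)
cross product → J_v[:, 2] = (-2.3801,-2.3801,-3.8301)
J_ω[:, 2] = z_2
entry J[3][2] = 0.7071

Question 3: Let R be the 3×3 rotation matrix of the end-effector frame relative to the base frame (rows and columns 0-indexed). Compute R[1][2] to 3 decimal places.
0.707

End-effector z-axis (col 2 of R) = (-0.7071,0.7071,0.0000)
R[1][2] = 0.7071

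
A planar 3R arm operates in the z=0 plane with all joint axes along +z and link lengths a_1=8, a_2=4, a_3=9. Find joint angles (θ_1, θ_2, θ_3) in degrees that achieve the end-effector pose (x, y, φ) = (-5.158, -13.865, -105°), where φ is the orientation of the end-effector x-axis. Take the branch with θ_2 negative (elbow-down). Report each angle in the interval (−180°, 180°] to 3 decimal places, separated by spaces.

-90.001 -134.997 119.998

wrist centre = target − a_3·(cos φ, sin φ) = (-2.8286, -5.1717)
cos θ_2 = (34.7473−8²−4²)/(2·8·4) = -0.7071; θ_2 = -134.9973° (elbow-down)
β = atan2(-5.1717,-2.8286) = -118.6763°; ψ = atan2(-2.8286,5.1717) = -28.6756°
θ_1 = β − ψ = -90.0008°
θ_3 = φ − θ_1 − θ_2 = 119.9981° (wrapped to (-180°,180°])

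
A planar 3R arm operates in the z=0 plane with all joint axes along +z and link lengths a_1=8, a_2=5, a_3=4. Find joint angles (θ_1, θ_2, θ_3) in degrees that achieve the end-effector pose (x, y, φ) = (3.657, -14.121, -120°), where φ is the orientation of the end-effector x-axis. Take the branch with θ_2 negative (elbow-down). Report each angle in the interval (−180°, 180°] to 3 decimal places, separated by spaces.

wrist centre = target − a_3·(cos φ, sin φ) = (5.6570, -10.6569)
cos θ_2 = (145.5711−8²−5²)/(2·8·5) = 0.7071; θ_2 = -44.9974° (elbow-down)
β = atan2(-10.6569,5.6570) = -62.0393°; ψ = atan2(-3.5354,11.5357) = -17.0389°
θ_1 = β − ψ = -45.0004°
θ_3 = φ − θ_1 − θ_2 = -30.0022° (wrapped to (-180°,180°])

-45.000 -44.997 -30.002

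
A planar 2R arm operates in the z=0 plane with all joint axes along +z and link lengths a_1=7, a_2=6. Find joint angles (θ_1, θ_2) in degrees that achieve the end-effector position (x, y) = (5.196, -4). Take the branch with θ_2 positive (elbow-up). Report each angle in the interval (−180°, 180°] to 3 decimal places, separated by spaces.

-90.001 120.001

cos θ_2 = (42.9984−7²−6²)/(2·7·6) = -0.5000; θ_2 = 120.0012° (elbow-up)
β = atan2(-4.0000,5.1960) = -37.5899°; ψ = atan2(5.1961,3.9999) = 52.4113°
θ_1 = β − ψ = -90.0012°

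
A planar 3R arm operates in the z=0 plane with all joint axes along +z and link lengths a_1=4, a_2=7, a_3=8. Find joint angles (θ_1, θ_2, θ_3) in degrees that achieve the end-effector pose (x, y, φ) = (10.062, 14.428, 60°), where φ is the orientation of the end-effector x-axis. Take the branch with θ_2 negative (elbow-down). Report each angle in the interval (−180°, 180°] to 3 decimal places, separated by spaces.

wrist centre = target − a_3·(cos φ, sin φ) = (6.0620, 7.4998)
cos θ_2 = (92.9948−4²−7²)/(2·4·7) = 0.4999; θ_2 = -60.0061° (elbow-down)
β = atan2(7.4998,6.0620) = 51.0518°; ψ = atan2(-6.0626,7.4993) = -38.9524°
θ_1 = β − ψ = 90.0042°
θ_3 = φ − θ_1 − θ_2 = 30.0019° (wrapped to (-180°,180°])

90.004 -60.006 30.002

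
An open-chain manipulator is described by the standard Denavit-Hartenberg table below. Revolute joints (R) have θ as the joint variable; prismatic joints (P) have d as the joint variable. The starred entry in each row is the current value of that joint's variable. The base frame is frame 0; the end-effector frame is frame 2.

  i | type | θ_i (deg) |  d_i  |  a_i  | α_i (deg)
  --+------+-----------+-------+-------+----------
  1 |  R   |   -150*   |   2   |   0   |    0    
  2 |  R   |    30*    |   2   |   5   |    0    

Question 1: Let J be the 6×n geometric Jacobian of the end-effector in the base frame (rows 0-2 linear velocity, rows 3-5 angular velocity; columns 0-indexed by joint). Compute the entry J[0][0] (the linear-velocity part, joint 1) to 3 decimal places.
axis z_0 = ẑ; lever o_n−o_0 = (-2.5000,-4.3301,4.0000)
cross product → J_v[:, 0] = (4.3301,-2.5000,0.0000)
J_ω[:, 0] = z_0
entry J[0][0] = 4.3301

4.330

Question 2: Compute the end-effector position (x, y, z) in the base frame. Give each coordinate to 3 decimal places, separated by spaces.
-2.500 -4.330 4.000

after link 1: o_1 = (0.0000, 0.0000, 2.0000)
after link 2: o_2 = (-2.5000, -4.3301, 4.0000)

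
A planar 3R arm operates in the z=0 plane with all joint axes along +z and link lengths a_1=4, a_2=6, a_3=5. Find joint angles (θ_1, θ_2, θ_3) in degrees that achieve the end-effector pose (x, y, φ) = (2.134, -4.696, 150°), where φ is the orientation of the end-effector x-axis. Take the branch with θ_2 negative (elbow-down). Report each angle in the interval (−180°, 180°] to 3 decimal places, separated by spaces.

-29.997 -30.004 -149.999

wrist centre = target − a_3·(cos φ, sin φ) = (6.4641, -7.1960)
cos θ_2 = (93.5674−4²−6²)/(2·4·6) = 0.8660; θ_2 = -30.0045° (elbow-down)
β = atan2(-7.1960,6.4641) = -48.0668°; ψ = atan2(-3.0004,9.1959) = -18.0702°
θ_1 = β − ψ = -29.9966°
θ_3 = φ − θ_1 − θ_2 = -149.9990° (wrapped to (-180°,180°])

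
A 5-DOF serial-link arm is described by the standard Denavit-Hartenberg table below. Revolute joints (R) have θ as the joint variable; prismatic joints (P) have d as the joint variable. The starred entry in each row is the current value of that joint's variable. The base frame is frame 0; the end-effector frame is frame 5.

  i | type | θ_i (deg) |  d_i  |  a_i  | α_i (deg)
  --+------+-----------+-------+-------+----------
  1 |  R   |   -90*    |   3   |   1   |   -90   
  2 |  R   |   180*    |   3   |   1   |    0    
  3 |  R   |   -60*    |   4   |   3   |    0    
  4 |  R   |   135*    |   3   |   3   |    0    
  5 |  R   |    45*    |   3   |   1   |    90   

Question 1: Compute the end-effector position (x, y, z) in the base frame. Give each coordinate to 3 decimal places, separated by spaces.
13.000 1.776 4.166

after link 1: o_1 = (0.0000, -1.0000, 3.0000)
after link 2: o_2 = (3.0000, 0.0000, 3.0000)
after link 3: o_3 = (7.0000, 1.5000, 0.4019)
after link 4: o_4 = (10.0000, 2.2765, 3.2997)
after link 5: o_5 = (13.0000, 1.7765, 4.1657)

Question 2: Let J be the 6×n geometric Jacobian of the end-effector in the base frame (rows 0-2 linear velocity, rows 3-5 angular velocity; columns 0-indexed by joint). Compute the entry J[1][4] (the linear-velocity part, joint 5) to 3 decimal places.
axis z_4 = (1.0000,0.0000,0.0000); lever o_n−o_4 = (3.0000,-0.5000,0.8660)
cross product → J_v[:, 4] = (0.0000,-0.8660,-0.5000)
J_ω[:, 4] = z_4
entry J[1][4] = -0.8660

-0.866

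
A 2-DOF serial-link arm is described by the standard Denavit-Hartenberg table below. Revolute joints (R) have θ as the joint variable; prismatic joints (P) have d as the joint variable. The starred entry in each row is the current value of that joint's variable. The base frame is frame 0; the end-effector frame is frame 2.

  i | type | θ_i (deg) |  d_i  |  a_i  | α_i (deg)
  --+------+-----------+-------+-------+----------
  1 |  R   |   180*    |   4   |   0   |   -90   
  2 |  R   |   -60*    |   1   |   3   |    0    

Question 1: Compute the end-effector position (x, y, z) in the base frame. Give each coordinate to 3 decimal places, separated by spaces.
after link 1: o_1 = (0.0000, 0.0000, 4.0000)
after link 2: o_2 = (-1.5000, -1.0000, 6.5981)

-1.500 -1.000 6.598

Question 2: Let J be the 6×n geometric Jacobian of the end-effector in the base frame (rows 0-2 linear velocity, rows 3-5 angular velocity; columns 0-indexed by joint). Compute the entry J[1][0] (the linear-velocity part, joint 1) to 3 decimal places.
axis z_0 = ẑ; lever o_n−o_0 = (-1.5000,-1.0000,6.5981)
cross product → J_v[:, 0] = (1.0000,-1.5000,0.0000)
J_ω[:, 0] = z_0
entry J[1][0] = -1.5000

-1.500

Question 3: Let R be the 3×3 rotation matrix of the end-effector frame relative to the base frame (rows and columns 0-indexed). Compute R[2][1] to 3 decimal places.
-0.500

End-effector y-axis (col 1 of R) = (-0.8660,0.0000,-0.5000)
R[2][1] = -0.5000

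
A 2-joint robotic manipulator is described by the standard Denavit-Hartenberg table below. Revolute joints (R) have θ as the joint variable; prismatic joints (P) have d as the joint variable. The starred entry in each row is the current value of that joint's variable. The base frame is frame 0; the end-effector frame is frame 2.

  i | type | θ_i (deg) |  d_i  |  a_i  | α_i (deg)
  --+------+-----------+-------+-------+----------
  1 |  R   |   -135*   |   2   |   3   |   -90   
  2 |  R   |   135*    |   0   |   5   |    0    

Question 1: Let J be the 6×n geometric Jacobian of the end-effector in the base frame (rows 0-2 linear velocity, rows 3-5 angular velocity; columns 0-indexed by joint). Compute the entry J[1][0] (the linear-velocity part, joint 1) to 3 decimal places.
0.379

axis z_0 = ẑ; lever o_n−o_0 = (0.3787,0.3787,-1.5355)
cross product → J_v[:, 0] = (-0.3787,0.3787,0.0000)
J_ω[:, 0] = z_0
entry J[1][0] = 0.3787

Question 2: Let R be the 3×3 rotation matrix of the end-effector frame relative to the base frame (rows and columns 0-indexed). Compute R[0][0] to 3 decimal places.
End-effector x-axis (col 0 of R) = (0.5000,0.5000,-0.7071)
R[0][0] = 0.5000

0.500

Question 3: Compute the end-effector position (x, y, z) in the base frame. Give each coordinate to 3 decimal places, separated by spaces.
0.379 0.379 -1.536

after link 1: o_1 = (-2.1213, -2.1213, 2.0000)
after link 2: o_2 = (0.3787, 0.3787, -1.5355)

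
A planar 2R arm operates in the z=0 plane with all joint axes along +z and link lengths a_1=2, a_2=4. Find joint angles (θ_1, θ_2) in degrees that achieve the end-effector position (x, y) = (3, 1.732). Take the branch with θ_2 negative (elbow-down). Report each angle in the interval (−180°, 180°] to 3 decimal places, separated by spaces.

120.000 -120.001

cos θ_2 = (11.9998−2²−4²)/(2·2·4) = -0.5000; θ_2 = -120.0007° (elbow-down)
β = atan2(1.7320,3.0000) = 29.9993°; ψ = atan2(-3.4641,-0.0000) = -90.0007°
θ_1 = β − ψ = 120.0000°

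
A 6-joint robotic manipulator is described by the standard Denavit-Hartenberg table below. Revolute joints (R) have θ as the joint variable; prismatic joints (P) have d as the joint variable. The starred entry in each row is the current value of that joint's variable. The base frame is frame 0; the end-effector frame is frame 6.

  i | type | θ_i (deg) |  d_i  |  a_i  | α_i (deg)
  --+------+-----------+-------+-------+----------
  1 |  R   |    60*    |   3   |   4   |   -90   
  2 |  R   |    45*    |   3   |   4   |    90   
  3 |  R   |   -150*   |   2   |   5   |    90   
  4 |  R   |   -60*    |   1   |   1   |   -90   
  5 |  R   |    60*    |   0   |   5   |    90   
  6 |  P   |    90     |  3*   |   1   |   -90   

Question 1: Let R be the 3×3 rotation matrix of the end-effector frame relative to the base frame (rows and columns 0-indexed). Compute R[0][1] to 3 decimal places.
0.674

End-effector y-axis (col 1 of R) = (0.6736,0.7338,0.0884)
R[0][1] = 0.6736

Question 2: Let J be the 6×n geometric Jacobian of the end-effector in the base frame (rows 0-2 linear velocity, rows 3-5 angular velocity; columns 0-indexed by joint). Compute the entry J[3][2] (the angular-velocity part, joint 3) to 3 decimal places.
0.354

axis z_2 = (0.3536,0.6124,0.7071); lever o_n−o_2 = (1.8435,-8.8919,2.8458)
cross product → J_v[:, 2] = (8.0302,0.2974,-4.2727)
J_ω[:, 2] = z_2
entry J[3][2] = 0.3536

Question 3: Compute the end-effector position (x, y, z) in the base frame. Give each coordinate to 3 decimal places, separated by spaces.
2.660 -1.478 3.017

after link 1: o_1 = (2.0000, 3.4641, 3.0000)
after link 2: o_2 = (0.8161, 7.4136, 0.1716)
after link 3: o_3 = (2.1574, 4.7367, 4.6476)
after link 4: o_4 = (0.9878, 3.9430, 4.6950)
after link 5: o_5 = (4.3940, 1.0926, 2.3986)
after link 6: o_6 = (2.6597, -1.4783, 3.0173)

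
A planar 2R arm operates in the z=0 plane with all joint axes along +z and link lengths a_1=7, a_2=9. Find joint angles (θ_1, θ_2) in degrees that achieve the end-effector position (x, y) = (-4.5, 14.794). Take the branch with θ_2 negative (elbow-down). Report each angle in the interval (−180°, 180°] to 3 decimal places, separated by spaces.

123.840 -30.006

cos θ_2 = (239.1124−7²−9²)/(2·7·9) = 0.8660; θ_2 = -30.0062° (elbow-down)
β = atan2(14.7940,-4.5000) = 106.9186°; ψ = atan2(-4.5008,14.7937) = -16.9218°
θ_1 = β − ψ = 123.8404°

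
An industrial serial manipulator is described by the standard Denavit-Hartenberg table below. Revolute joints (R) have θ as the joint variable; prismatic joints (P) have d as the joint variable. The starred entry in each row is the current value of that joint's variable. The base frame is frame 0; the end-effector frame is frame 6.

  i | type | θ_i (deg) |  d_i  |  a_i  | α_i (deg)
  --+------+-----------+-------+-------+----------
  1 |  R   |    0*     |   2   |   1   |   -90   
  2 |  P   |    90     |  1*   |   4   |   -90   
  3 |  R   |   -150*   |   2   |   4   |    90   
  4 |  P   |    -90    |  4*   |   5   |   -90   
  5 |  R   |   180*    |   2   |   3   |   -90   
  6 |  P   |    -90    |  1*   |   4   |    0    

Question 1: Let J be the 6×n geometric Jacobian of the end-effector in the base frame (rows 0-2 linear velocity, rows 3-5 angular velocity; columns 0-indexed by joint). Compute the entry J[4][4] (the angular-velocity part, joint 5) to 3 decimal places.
0.500

axis z_4 = (-0.0000,0.5000,0.8660); lever o_n−o_4 = (-3.0000,2.1340,5.6962)
cross product → J_v[:, 4] = (1.0000,-2.5981,1.5000)
J_ω[:, 4] = z_4
entry J[4][4] = 0.5000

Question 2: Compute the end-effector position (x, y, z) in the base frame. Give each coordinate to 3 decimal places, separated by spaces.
after link 1: o_1 = (1.0000, 0.0000, 2.0000)
after link 2: o_2 = (1.0000, 1.0000, -2.0000)
after link 3: o_3 = (-1.0000, 3.0000, 1.4641)
after link 4: o_4 = (4.0000, -0.4641, 3.4641)
after link 5: o_5 = (1.0000, 0.5359, 5.1962)
after link 6: o_6 = (1.0000, 1.6699, 9.1603)

1.000 1.670 9.160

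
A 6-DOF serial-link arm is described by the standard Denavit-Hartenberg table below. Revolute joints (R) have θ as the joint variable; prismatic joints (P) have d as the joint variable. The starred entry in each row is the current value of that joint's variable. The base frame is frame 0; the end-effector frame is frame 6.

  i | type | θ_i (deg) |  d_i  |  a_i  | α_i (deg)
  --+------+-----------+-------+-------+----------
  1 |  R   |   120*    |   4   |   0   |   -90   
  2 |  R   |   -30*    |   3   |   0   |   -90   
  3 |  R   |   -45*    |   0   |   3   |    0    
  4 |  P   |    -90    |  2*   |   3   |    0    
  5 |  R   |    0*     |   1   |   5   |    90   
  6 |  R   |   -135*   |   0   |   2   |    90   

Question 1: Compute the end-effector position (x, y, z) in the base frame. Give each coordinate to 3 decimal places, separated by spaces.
after link 1: o_1 = (0.0000, 0.0000, 4.0000)
after link 2: o_2 = (-2.5981, -1.5000, 4.0000)
after link 3: o_3 = (-5.3538, -0.9697, 5.0607)
after link 4: o_4 = (-6.7723, -2.7553, 2.2679)
after link 5: o_5 = (-8.5532, -6.7417, -0.3658)
after link 6: o_6 = (-7.7667, -6.1041, 1.3589)

-7.767 -6.104 1.359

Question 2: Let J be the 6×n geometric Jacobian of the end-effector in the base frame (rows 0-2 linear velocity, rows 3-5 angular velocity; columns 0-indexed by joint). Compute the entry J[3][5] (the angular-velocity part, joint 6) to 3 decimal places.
axis z_5 = (0.9186,-0.1768,-0.3536); lever o_n−o_5 = (0.7866,0.6376,1.7247)
cross product → J_v[:, 5] = (-0.0795,-1.8624,0.7247)
J_ω[:, 5] = z_5
entry J[3][5] = 0.9186

0.919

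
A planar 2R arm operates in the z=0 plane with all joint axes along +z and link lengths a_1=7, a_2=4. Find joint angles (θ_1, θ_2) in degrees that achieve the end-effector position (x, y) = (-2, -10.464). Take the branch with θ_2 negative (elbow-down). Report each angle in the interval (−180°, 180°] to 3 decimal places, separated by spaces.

cos θ_2 = (113.4953−7²−4²)/(2·7·4) = 0.8660; θ_2 = -30.0044° (elbow-down)
β = atan2(-10.4640,-2.0000) = -100.8205°; ψ = atan2(-2.0003,10.4639) = -10.8220°
θ_1 = β − ψ = -89.9986°

-89.999 -30.004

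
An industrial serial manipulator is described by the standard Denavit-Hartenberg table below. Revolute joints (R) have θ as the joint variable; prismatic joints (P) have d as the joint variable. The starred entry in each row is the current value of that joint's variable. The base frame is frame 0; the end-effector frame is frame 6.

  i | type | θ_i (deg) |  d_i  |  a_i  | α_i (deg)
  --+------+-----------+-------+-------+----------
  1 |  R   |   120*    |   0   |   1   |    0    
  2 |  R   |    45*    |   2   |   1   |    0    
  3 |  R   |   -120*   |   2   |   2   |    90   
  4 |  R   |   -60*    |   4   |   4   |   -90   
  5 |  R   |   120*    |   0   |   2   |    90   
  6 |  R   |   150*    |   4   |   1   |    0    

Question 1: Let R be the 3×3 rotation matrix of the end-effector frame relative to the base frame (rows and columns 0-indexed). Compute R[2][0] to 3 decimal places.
-0.125

End-effector x-axis (col 0 of R) = (0.9896,-0.0711,-0.1250)
R[2][0] = -0.1250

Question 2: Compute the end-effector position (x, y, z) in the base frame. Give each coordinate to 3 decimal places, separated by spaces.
after link 1: o_1 = (-0.5000, 0.8660, 0.0000)
after link 2: o_2 = (-1.4659, 1.1248, 2.0000)
after link 3: o_3 = (-0.0517, 2.5391, 4.0000)
after link 4: o_4 = (4.1909, 1.1248, 0.5359)
after link 5: o_5 = (2.6126, 1.9960, 1.4019)
after link 6: o_6 = (3.4128, 4.5639, -1.7231)

3.413 4.564 -1.723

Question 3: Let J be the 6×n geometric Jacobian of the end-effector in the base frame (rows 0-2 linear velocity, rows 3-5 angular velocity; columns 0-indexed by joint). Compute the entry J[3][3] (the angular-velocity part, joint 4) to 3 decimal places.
axis z_3 = (0.7071,-0.7071,0.0000); lever o_n−o_3 = (3.4645,2.0249,-5.7231)
cross product → J_v[:, 3] = (4.0468,4.0468,3.8816)
J_ω[:, 3] = z_3
entry J[3][3] = 0.7071

0.707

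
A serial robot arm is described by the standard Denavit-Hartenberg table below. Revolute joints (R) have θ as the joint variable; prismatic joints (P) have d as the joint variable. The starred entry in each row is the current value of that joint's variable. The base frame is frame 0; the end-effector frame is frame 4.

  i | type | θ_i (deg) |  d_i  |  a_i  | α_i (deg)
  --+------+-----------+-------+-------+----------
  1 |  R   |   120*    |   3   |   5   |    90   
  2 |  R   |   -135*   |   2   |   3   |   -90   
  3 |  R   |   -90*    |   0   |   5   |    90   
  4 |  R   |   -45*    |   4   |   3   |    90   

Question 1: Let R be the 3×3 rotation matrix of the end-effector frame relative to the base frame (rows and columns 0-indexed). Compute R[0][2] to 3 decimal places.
End-effector z-axis (col 2 of R) = (-0.3624,-0.7866,0.5000)
R[0][2] = -0.3624

-0.362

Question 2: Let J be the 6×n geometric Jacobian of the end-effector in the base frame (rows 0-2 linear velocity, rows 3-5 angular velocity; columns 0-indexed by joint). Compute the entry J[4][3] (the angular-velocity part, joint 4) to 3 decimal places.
axis z_3 = (-0.3536,0.6124,0.7071); lever o_n−o_3 = (1.1729,2.2111,4.3284)
cross product → J_v[:, 3] = (1.0871,2.3597,-1.5000)
J_ω[:, 3] = z_3
entry J[4][3] = 0.6124

0.612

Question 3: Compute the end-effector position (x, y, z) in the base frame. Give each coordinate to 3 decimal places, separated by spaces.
after link 1: o_1 = (-2.5000, 4.3301, 3.0000)
after link 2: o_2 = (0.2927, 3.4930, 0.8787)
after link 3: o_3 = (4.6228, 5.9930, 0.8787)
after link 4: o_4 = (5.7957, 8.2041, 5.2071)

5.796 8.204 5.207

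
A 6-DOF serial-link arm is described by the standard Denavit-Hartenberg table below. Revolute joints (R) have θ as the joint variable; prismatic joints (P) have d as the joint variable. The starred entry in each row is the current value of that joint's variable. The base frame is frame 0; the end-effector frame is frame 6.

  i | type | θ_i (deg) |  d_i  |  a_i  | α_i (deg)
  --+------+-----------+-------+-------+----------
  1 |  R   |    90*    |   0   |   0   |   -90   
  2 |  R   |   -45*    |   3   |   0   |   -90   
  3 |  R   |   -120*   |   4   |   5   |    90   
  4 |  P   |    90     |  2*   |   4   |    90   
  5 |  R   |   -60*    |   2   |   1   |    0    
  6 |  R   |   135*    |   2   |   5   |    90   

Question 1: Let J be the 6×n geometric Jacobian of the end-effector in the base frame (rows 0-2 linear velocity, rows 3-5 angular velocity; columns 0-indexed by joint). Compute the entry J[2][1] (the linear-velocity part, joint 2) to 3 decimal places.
-0.092

axis z_1 = (-1.0000,0.0000,0.0000); lever o_n−o_1 = (-7.8124,0.0915,-13.7594)
cross product → J_v[:, 1] = (-0.0000,-13.7594,-0.0915)
J_ω[:, 1] = z_1
entry J[2][1] = -0.0915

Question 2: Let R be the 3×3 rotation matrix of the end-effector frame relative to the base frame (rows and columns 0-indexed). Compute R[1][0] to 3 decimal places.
End-effector x-axis (col 0 of R) = (0.4830,-0.4085,-0.7745)
R[1][0] = -0.4085

-0.408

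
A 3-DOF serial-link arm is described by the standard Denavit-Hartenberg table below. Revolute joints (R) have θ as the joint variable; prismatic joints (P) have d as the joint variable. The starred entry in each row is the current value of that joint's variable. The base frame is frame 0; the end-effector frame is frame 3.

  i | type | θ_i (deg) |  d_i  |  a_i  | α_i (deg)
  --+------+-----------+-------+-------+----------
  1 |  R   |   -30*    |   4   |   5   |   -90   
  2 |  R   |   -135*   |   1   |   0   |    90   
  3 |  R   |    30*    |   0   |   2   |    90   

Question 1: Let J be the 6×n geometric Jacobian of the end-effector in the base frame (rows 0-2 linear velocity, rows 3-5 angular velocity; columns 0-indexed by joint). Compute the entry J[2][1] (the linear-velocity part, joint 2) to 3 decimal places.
1.225

axis z_1 = (0.5000,0.8660,0.0000); lever o_n−o_1 = (-0.0607,2.3444,1.2247)
cross product → J_v[:, 1] = (1.0607,-0.6124,1.2247)
J_ω[:, 1] = z_1
entry J[2][1] = 1.2247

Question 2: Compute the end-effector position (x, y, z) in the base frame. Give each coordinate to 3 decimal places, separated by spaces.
4.269 -0.156 5.225

after link 1: o_1 = (4.3301, -2.5000, 4.0000)
after link 2: o_2 = (4.8301, -1.6340, 4.0000)
after link 3: o_3 = (4.2695, -0.1556, 5.2247)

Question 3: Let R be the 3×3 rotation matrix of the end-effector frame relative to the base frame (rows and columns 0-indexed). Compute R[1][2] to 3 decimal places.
End-effector z-axis (col 2 of R) = (-0.7392,-0.5732,0.3536)
R[1][2] = -0.5732

-0.573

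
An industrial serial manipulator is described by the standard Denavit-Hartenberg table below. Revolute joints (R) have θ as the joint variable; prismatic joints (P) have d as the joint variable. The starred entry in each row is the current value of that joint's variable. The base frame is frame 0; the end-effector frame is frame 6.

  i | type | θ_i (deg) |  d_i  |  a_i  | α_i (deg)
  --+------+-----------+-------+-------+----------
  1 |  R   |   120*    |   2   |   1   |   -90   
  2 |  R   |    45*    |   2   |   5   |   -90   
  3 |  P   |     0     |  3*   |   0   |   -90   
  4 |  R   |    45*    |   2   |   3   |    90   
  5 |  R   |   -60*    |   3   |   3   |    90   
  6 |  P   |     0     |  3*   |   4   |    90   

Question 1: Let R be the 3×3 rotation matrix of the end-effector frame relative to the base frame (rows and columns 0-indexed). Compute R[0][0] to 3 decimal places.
End-effector x-axis (col 0 of R) = (-1.0000,0.0000,0.0000)
R[0][0] = -1.0000

-1.000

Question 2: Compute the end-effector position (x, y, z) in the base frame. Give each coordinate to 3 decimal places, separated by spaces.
-9.707 1.689 -6.657

after link 1: o_1 = (-0.5000, 0.8660, 2.0000)
after link 2: o_2 = (-3.9998, 2.9279, -1.5355)
after link 3: o_3 = (-2.9392, 1.0908, -3.6569)
after link 4: o_4 = (-2.7071, 4.6888, -3.6569)
after link 5: o_5 = (-5.7071, 4.6888, -6.6569)
after link 6: o_6 = (-9.7071, 1.6888, -6.6569)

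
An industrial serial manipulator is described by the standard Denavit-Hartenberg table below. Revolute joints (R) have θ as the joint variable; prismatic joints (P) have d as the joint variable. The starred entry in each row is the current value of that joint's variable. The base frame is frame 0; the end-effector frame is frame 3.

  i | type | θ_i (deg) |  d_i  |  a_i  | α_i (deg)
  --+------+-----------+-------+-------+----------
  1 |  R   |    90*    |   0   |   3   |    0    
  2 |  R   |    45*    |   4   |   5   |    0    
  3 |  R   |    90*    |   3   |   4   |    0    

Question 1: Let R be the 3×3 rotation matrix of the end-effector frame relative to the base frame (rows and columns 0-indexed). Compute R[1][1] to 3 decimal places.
-0.707

End-effector y-axis (col 1 of R) = (0.7071,-0.7071,0.0000)
R[1][1] = -0.7071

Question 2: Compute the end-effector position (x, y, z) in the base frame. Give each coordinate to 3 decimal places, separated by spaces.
-6.364 3.707 7.000

after link 1: o_1 = (0.0000, 3.0000, 0.0000)
after link 2: o_2 = (-3.5355, 6.5355, 4.0000)
after link 3: o_3 = (-6.3640, 3.7071, 7.0000)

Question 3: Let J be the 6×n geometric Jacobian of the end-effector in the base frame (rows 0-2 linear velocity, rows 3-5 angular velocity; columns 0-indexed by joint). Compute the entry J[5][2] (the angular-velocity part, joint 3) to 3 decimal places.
1.000

axis z_2 = (0.0000,0.0000,1.0000); lever o_n−o_2 = (-2.8284,-2.8284,3.0000)
cross product → J_v[:, 2] = (2.8284,-2.8284,0.0000)
J_ω[:, 2] = z_2
entry J[5][2] = 1.0000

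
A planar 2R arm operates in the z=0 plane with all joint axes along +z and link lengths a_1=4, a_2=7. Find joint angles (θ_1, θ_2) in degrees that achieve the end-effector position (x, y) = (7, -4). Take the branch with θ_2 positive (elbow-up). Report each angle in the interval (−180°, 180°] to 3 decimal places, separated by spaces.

cos θ_2 = (65.0000−4²−7²)/(2·4·7) = 0.0000; θ_2 = 90.0000° (elbow-up)
β = atan2(-4.0000,7.0000) = -29.7449°; ψ = atan2(7.0000,4.0000) = 60.2551°
θ_1 = β − ψ = -90.0000°

-90.000 90.000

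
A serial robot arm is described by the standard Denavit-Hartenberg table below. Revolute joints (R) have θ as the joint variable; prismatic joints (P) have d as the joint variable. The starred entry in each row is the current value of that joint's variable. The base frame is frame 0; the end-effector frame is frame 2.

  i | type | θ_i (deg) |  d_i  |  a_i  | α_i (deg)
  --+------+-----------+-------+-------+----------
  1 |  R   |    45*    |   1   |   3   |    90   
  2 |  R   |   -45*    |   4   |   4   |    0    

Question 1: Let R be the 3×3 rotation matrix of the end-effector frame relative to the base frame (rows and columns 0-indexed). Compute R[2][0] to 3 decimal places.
-0.707

End-effector x-axis (col 0 of R) = (0.5000,0.5000,-0.7071)
R[2][0] = -0.7071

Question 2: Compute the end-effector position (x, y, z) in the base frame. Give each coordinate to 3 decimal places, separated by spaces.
6.950 1.293 -1.828

after link 1: o_1 = (2.1213, 2.1213, 1.0000)
after link 2: o_2 = (6.9497, 1.2929, -1.8284)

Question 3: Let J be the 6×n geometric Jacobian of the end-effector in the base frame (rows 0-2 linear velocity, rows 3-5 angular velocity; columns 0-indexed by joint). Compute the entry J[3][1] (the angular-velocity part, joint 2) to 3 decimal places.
0.707

axis z_1 = (0.7071,-0.7071,0.0000); lever o_n−o_1 = (4.8284,-0.8284,-2.8284)
cross product → J_v[:, 1] = (2.0000,2.0000,2.8284)
J_ω[:, 1] = z_1
entry J[3][1] = 0.7071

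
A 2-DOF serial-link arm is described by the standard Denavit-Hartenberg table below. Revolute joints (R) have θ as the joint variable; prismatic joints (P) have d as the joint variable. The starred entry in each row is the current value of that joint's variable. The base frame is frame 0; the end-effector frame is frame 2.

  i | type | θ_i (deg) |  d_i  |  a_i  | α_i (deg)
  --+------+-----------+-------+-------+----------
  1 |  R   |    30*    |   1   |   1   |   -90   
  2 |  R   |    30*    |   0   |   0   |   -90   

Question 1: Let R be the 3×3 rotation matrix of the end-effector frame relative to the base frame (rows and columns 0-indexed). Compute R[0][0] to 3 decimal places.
0.750

End-effector x-axis (col 0 of R) = (0.7500,0.4330,-0.5000)
R[0][0] = 0.7500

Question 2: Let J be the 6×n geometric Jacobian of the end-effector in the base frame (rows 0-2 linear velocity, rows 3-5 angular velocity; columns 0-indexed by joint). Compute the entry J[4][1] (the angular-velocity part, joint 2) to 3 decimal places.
axis z_1 = (-0.5000,0.8660,0.0000); lever o_n−o_1 = (0.0000,0.0000,0.0000)
cross product → J_v[:, 1] = (0.0000,0.0000,-0.0000)
J_ω[:, 1] = z_1
entry J[4][1] = 0.8660

0.866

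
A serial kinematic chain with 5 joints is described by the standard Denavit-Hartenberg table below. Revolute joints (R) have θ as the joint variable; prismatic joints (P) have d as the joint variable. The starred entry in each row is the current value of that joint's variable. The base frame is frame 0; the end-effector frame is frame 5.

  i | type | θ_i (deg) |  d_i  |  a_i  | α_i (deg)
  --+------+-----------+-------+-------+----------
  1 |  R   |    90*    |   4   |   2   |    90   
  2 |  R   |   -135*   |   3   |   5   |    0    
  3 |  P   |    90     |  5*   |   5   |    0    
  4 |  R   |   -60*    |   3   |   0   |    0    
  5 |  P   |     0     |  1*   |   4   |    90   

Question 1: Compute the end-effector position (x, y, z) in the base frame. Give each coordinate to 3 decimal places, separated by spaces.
12.000 0.965 -6.935

after link 1: o_1 = (0.0000, 2.0000, 4.0000)
after link 2: o_2 = (3.0000, -1.5355, 0.4645)
after link 3: o_3 = (8.0000, 2.0000, -3.0711)
after link 4: o_4 = (11.0000, 2.0000, -3.0711)
after link 5: o_5 = (12.0000, 0.9647, -6.9348)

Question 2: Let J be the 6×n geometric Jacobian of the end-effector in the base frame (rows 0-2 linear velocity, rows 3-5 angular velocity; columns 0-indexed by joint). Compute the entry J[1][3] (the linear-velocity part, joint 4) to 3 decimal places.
axis z_3 = (1.0000,-0.0000,0.0000); lever o_n−o_3 = (4.0000,-1.0353,-3.8637)
cross product → J_v[:, 3] = (0.0000,3.8637,-1.0353)
J_ω[:, 3] = z_3
entry J[1][3] = 3.8637

3.864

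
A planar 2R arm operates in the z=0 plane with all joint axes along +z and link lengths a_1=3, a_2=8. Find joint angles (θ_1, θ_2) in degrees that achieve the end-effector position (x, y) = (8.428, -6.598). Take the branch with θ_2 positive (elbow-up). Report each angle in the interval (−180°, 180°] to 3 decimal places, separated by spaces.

-60.008 30.011

cos θ_2 = (114.5648−3²−8²)/(2·3·8) = 0.8659; θ_2 = 30.0106° (elbow-up)
β = atan2(-6.5980,8.4280) = -38.0562°; ψ = atan2(4.0013,9.9275) = 21.9520°
θ_1 = β − ψ = -60.0082°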